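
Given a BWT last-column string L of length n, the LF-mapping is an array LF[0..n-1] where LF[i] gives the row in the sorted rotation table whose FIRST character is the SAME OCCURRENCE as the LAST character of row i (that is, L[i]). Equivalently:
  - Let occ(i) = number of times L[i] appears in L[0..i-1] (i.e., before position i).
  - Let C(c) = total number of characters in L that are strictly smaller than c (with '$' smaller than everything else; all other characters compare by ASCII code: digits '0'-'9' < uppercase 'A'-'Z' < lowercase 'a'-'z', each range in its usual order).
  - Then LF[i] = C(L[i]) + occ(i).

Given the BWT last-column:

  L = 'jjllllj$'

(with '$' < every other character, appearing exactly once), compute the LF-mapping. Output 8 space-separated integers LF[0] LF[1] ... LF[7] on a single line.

Answer: 1 2 4 5 6 7 3 0

Derivation:
Char counts: '$':1, 'j':3, 'l':4
C (first-col start): C('$')=0, C('j')=1, C('l')=4
L[0]='j': occ=0, LF[0]=C('j')+0=1+0=1
L[1]='j': occ=1, LF[1]=C('j')+1=1+1=2
L[2]='l': occ=0, LF[2]=C('l')+0=4+0=4
L[3]='l': occ=1, LF[3]=C('l')+1=4+1=5
L[4]='l': occ=2, LF[4]=C('l')+2=4+2=6
L[5]='l': occ=3, LF[5]=C('l')+3=4+3=7
L[6]='j': occ=2, LF[6]=C('j')+2=1+2=3
L[7]='$': occ=0, LF[7]=C('$')+0=0+0=0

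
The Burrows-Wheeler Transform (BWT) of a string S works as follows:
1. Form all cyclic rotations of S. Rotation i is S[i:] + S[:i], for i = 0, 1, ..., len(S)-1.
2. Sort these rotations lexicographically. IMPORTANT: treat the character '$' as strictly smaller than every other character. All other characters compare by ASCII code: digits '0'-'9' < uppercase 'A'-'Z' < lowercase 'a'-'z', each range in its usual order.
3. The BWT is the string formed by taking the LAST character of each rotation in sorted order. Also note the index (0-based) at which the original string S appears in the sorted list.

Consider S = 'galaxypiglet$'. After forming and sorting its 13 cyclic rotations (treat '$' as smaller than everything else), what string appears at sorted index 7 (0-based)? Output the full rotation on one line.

Answer: laxypiglet$ga

Derivation:
All 13 rotations (rotation i = S[i:]+S[:i]):
  rot[0] = galaxypiglet$
  rot[1] = alaxypiglet$g
  rot[2] = laxypiglet$ga
  rot[3] = axypiglet$gal
  rot[4] = xypiglet$gala
  rot[5] = ypiglet$galax
  rot[6] = piglet$galaxy
  rot[7] = iglet$galaxyp
  rot[8] = glet$galaxypi
  rot[9] = let$galaxypig
  rot[10] = et$galaxypigl
  rot[11] = t$galaxypigle
  rot[12] = $galaxypiglet
Sorted (with $ < everything):
  sorted[0] = $galaxypiglet
  sorted[1] = alaxypiglet$g
  sorted[2] = axypiglet$gal
  sorted[3] = et$galaxypigl
  sorted[4] = galaxypiglet$
  sorted[5] = glet$galaxypi
  sorted[6] = iglet$galaxyp
  sorted[7] = laxypiglet$ga
  sorted[8] = let$galaxypig
  sorted[9] = piglet$galaxy
  sorted[10] = t$galaxypigle
  sorted[11] = xypiglet$gala
  sorted[12] = ypiglet$galax
sorted[7] = laxypiglet$ga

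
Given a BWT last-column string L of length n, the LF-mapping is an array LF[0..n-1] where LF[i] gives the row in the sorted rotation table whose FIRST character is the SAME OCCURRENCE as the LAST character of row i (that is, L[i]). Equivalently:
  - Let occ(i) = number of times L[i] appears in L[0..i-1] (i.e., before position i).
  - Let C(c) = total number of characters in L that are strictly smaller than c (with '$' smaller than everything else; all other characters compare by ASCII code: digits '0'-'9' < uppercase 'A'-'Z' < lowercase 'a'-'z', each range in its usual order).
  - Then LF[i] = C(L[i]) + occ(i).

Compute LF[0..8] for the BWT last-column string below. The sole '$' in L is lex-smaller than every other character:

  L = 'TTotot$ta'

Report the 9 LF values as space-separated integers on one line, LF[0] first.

Char counts: '$':1, 'T':2, 'a':1, 'o':2, 't':3
C (first-col start): C('$')=0, C('T')=1, C('a')=3, C('o')=4, C('t')=6
L[0]='T': occ=0, LF[0]=C('T')+0=1+0=1
L[1]='T': occ=1, LF[1]=C('T')+1=1+1=2
L[2]='o': occ=0, LF[2]=C('o')+0=4+0=4
L[3]='t': occ=0, LF[3]=C('t')+0=6+0=6
L[4]='o': occ=1, LF[4]=C('o')+1=4+1=5
L[5]='t': occ=1, LF[5]=C('t')+1=6+1=7
L[6]='$': occ=0, LF[6]=C('$')+0=0+0=0
L[7]='t': occ=2, LF[7]=C('t')+2=6+2=8
L[8]='a': occ=0, LF[8]=C('a')+0=3+0=3

Answer: 1 2 4 6 5 7 0 8 3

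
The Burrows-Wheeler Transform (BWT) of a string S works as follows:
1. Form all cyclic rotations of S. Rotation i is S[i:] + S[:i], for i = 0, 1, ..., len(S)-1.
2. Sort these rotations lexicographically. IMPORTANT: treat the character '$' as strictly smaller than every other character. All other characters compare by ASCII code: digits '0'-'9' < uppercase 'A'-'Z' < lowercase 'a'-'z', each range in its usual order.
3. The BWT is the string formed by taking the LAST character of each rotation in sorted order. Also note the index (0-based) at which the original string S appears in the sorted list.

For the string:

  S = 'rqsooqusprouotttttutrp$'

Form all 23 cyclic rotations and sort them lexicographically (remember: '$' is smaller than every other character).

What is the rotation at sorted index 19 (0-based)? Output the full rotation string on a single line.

All 23 rotations (rotation i = S[i:]+S[:i]):
  rot[0] = rqsooqusprouotttttutrp$
  rot[1] = qsooqusprouotttttutrp$r
  rot[2] = sooqusprouotttttutrp$rq
  rot[3] = ooqusprouotttttutrp$rqs
  rot[4] = oqusprouotttttutrp$rqso
  rot[5] = qusprouotttttutrp$rqsoo
  rot[6] = usprouotttttutrp$rqsooq
  rot[7] = sprouotttttutrp$rqsooqu
  rot[8] = prouotttttutrp$rqsooqus
  rot[9] = rouotttttutrp$rqsooqusp
  rot[10] = ouotttttutrp$rqsooquspr
  rot[11] = uotttttutrp$rqsooquspro
  rot[12] = otttttutrp$rqsooqusprou
  rot[13] = tttttutrp$rqsooqusprouo
  rot[14] = ttttutrp$rqsooqusprouot
  rot[15] = tttutrp$rqsooqusprouott
  rot[16] = ttutrp$rqsooqusprouottt
  rot[17] = tutrp$rqsooqusprouotttt
  rot[18] = utrp$rqsooqusprouottttt
  rot[19] = trp$rqsooqusprouotttttu
  rot[20] = rp$rqsooqusprouotttttut
  rot[21] = p$rqsooqusprouotttttutr
  rot[22] = $rqsooqusprouotttttutrp
Sorted (with $ < everything):
  sorted[0] = $rqsooqusprouotttttutrp
  sorted[1] = ooqusprouotttttutrp$rqs
  sorted[2] = oqusprouotttttutrp$rqso
  sorted[3] = otttttutrp$rqsooqusprou
  sorted[4] = ouotttttutrp$rqsooquspr
  sorted[5] = p$rqsooqusprouotttttutr
  sorted[6] = prouotttttutrp$rqsooqus
  sorted[7] = qsooqusprouotttttutrp$r
  sorted[8] = qusprouotttttutrp$rqsoo
  sorted[9] = rouotttttutrp$rqsooqusp
  sorted[10] = rp$rqsooqusprouotttttut
  sorted[11] = rqsooqusprouotttttutrp$
  sorted[12] = sooqusprouotttttutrp$rq
  sorted[13] = sprouotttttutrp$rqsooqu
  sorted[14] = trp$rqsooqusprouotttttu
  sorted[15] = tttttutrp$rqsooqusprouo
  sorted[16] = ttttutrp$rqsooqusprouot
  sorted[17] = tttutrp$rqsooqusprouott
  sorted[18] = ttutrp$rqsooqusprouottt
  sorted[19] = tutrp$rqsooqusprouotttt
  sorted[20] = uotttttutrp$rqsooquspro
  sorted[21] = usprouotttttutrp$rqsooq
  sorted[22] = utrp$rqsooqusprouottttt
sorted[19] = tutrp$rqsooqusprouotttt

Answer: tutrp$rqsooqusprouotttt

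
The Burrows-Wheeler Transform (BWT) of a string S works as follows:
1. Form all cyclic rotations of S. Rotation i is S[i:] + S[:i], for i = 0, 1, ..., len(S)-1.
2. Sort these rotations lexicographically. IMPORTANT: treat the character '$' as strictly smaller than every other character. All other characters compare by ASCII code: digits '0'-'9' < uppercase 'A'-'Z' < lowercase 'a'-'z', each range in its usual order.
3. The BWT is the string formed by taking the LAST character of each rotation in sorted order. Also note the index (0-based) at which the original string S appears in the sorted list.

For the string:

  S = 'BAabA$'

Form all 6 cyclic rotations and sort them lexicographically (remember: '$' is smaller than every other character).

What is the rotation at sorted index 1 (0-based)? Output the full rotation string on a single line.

All 6 rotations (rotation i = S[i:]+S[:i]):
  rot[0] = BAabA$
  rot[1] = AabA$B
  rot[2] = abA$BA
  rot[3] = bA$BAa
  rot[4] = A$BAab
  rot[5] = $BAabA
Sorted (with $ < everything):
  sorted[0] = $BAabA
  sorted[1] = A$BAab
  sorted[2] = AabA$B
  sorted[3] = BAabA$
  sorted[4] = abA$BA
  sorted[5] = bA$BAa
sorted[1] = A$BAab

Answer: A$BAab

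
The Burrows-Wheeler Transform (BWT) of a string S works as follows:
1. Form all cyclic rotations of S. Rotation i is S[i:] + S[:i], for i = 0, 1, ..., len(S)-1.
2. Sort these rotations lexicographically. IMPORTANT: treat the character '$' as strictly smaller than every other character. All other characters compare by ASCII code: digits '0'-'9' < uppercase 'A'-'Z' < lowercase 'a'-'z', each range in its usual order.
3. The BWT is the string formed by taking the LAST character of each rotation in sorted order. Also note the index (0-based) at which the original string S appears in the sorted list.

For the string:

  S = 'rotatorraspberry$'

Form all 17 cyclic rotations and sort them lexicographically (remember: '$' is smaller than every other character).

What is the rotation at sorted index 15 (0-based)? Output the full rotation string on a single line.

Answer: torraspberry$rota

Derivation:
All 17 rotations (rotation i = S[i:]+S[:i]):
  rot[0] = rotatorraspberry$
  rot[1] = otatorraspberry$r
  rot[2] = tatorraspberry$ro
  rot[3] = atorraspberry$rot
  rot[4] = torraspberry$rota
  rot[5] = orraspberry$rotat
  rot[6] = rraspberry$rotato
  rot[7] = raspberry$rotator
  rot[8] = aspberry$rotatorr
  rot[9] = spberry$rotatorra
  rot[10] = pberry$rotatorras
  rot[11] = berry$rotatorrasp
  rot[12] = erry$rotatorraspb
  rot[13] = rry$rotatorraspbe
  rot[14] = ry$rotatorraspber
  rot[15] = y$rotatorraspberr
  rot[16] = $rotatorraspberry
Sorted (with $ < everything):
  sorted[0] = $rotatorraspberry
  sorted[1] = aspberry$rotatorr
  sorted[2] = atorraspberry$rot
  sorted[3] = berry$rotatorrasp
  sorted[4] = erry$rotatorraspb
  sorted[5] = orraspberry$rotat
  sorted[6] = otatorraspberry$r
  sorted[7] = pberry$rotatorras
  sorted[8] = raspberry$rotator
  sorted[9] = rotatorraspberry$
  sorted[10] = rraspberry$rotato
  sorted[11] = rry$rotatorraspbe
  sorted[12] = ry$rotatorraspber
  sorted[13] = spberry$rotatorra
  sorted[14] = tatorraspberry$ro
  sorted[15] = torraspberry$rota
  sorted[16] = y$rotatorraspberr
sorted[15] = torraspberry$rota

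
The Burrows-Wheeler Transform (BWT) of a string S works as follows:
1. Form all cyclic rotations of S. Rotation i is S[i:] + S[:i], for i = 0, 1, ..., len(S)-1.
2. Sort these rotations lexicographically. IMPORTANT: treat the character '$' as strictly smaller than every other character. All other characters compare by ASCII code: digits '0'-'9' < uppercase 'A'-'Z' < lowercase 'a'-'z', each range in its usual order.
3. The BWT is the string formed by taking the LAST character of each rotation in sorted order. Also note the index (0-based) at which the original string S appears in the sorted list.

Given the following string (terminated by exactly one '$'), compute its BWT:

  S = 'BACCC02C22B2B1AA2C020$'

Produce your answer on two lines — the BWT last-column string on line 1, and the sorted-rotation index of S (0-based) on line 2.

All 22 rotations (rotation i = S[i:]+S[:i]):
  rot[0] = BACCC02C22B2B1AA2C020$
  rot[1] = ACCC02C22B2B1AA2C020$B
  rot[2] = CCC02C22B2B1AA2C020$BA
  rot[3] = CC02C22B2B1AA2C020$BAC
  rot[4] = C02C22B2B1AA2C020$BACC
  rot[5] = 02C22B2B1AA2C020$BACCC
  rot[6] = 2C22B2B1AA2C020$BACCC0
  rot[7] = C22B2B1AA2C020$BACCC02
  rot[8] = 22B2B1AA2C020$BACCC02C
  rot[9] = 2B2B1AA2C020$BACCC02C2
  rot[10] = B2B1AA2C020$BACCC02C22
  rot[11] = 2B1AA2C020$BACCC02C22B
  rot[12] = B1AA2C020$BACCC02C22B2
  rot[13] = 1AA2C020$BACCC02C22B2B
  rot[14] = AA2C020$BACCC02C22B2B1
  rot[15] = A2C020$BACCC02C22B2B1A
  rot[16] = 2C020$BACCC02C22B2B1AA
  rot[17] = C020$BACCC02C22B2B1AA2
  rot[18] = 020$BACCC02C22B2B1AA2C
  rot[19] = 20$BACCC02C22B2B1AA2C0
  rot[20] = 0$BACCC02C22B2B1AA2C02
  rot[21] = $BACCC02C22B2B1AA2C020
Sorted (with $ < everything):
  sorted[0] = $BACCC02C22B2B1AA2C020  (last char: '0')
  sorted[1] = 0$BACCC02C22B2B1AA2C02  (last char: '2')
  sorted[2] = 020$BACCC02C22B2B1AA2C  (last char: 'C')
  sorted[3] = 02C22B2B1AA2C020$BACCC  (last char: 'C')
  sorted[4] = 1AA2C020$BACCC02C22B2B  (last char: 'B')
  sorted[5] = 20$BACCC02C22B2B1AA2C0  (last char: '0')
  sorted[6] = 22B2B1AA2C020$BACCC02C  (last char: 'C')
  sorted[7] = 2B1AA2C020$BACCC02C22B  (last char: 'B')
  sorted[8] = 2B2B1AA2C020$BACCC02C2  (last char: '2')
  sorted[9] = 2C020$BACCC02C22B2B1AA  (last char: 'A')
  sorted[10] = 2C22B2B1AA2C020$BACCC0  (last char: '0')
  sorted[11] = A2C020$BACCC02C22B2B1A  (last char: 'A')
  sorted[12] = AA2C020$BACCC02C22B2B1  (last char: '1')
  sorted[13] = ACCC02C22B2B1AA2C020$B  (last char: 'B')
  sorted[14] = B1AA2C020$BACCC02C22B2  (last char: '2')
  sorted[15] = B2B1AA2C020$BACCC02C22  (last char: '2')
  sorted[16] = BACCC02C22B2B1AA2C020$  (last char: '$')
  sorted[17] = C020$BACCC02C22B2B1AA2  (last char: '2')
  sorted[18] = C02C22B2B1AA2C020$BACC  (last char: 'C')
  sorted[19] = C22B2B1AA2C020$BACCC02  (last char: '2')
  sorted[20] = CC02C22B2B1AA2C020$BAC  (last char: 'C')
  sorted[21] = CCC02C22B2B1AA2C020$BA  (last char: 'A')
Last column: 02CCB0CB2A0A1B22$2C2CA
Original string S is at sorted index 16

Answer: 02CCB0CB2A0A1B22$2C2CA
16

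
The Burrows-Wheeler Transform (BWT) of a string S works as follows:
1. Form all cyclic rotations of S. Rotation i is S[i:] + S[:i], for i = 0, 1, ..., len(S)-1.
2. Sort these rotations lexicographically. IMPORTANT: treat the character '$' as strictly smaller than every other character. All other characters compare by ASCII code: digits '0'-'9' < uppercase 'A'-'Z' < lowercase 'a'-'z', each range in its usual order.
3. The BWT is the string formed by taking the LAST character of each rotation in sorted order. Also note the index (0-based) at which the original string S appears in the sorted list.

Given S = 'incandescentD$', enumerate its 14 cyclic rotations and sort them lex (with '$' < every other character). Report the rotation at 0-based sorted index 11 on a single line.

Answer: ntD$incandesce

Derivation:
All 14 rotations (rotation i = S[i:]+S[:i]):
  rot[0] = incandescentD$
  rot[1] = ncandescentD$i
  rot[2] = candescentD$in
  rot[3] = andescentD$inc
  rot[4] = ndescentD$inca
  rot[5] = descentD$incan
  rot[6] = escentD$incand
  rot[7] = scentD$incande
  rot[8] = centD$incandes
  rot[9] = entD$incandesc
  rot[10] = ntD$incandesce
  rot[11] = tD$incandescen
  rot[12] = D$incandescent
  rot[13] = $incandescentD
Sorted (with $ < everything):
  sorted[0] = $incandescentD
  sorted[1] = D$incandescent
  sorted[2] = andescentD$inc
  sorted[3] = candescentD$in
  sorted[4] = centD$incandes
  sorted[5] = descentD$incan
  sorted[6] = entD$incandesc
  sorted[7] = escentD$incand
  sorted[8] = incandescentD$
  sorted[9] = ncandescentD$i
  sorted[10] = ndescentD$inca
  sorted[11] = ntD$incandesce
  sorted[12] = scentD$incande
  sorted[13] = tD$incandescen
sorted[11] = ntD$incandesce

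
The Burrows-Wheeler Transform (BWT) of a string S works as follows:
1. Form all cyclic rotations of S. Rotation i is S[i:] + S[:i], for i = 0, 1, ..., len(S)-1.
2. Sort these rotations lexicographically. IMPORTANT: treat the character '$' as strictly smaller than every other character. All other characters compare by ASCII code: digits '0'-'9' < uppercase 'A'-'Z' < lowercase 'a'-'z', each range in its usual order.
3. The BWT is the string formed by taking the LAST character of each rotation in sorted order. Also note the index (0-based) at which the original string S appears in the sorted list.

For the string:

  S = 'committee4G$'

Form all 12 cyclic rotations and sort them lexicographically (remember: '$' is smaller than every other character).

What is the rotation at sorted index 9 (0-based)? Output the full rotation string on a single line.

All 12 rotations (rotation i = S[i:]+S[:i]):
  rot[0] = committee4G$
  rot[1] = ommittee4G$c
  rot[2] = mmittee4G$co
  rot[3] = mittee4G$com
  rot[4] = ittee4G$comm
  rot[5] = ttee4G$commi
  rot[6] = tee4G$commit
  rot[7] = ee4G$committ
  rot[8] = e4G$committe
  rot[9] = 4G$committee
  rot[10] = G$committee4
  rot[11] = $committee4G
Sorted (with $ < everything):
  sorted[0] = $committee4G
  sorted[1] = 4G$committee
  sorted[2] = G$committee4
  sorted[3] = committee4G$
  sorted[4] = e4G$committe
  sorted[5] = ee4G$committ
  sorted[6] = ittee4G$comm
  sorted[7] = mittee4G$com
  sorted[8] = mmittee4G$co
  sorted[9] = ommittee4G$c
  sorted[10] = tee4G$commit
  sorted[11] = ttee4G$commi
sorted[9] = ommittee4G$c

Answer: ommittee4G$c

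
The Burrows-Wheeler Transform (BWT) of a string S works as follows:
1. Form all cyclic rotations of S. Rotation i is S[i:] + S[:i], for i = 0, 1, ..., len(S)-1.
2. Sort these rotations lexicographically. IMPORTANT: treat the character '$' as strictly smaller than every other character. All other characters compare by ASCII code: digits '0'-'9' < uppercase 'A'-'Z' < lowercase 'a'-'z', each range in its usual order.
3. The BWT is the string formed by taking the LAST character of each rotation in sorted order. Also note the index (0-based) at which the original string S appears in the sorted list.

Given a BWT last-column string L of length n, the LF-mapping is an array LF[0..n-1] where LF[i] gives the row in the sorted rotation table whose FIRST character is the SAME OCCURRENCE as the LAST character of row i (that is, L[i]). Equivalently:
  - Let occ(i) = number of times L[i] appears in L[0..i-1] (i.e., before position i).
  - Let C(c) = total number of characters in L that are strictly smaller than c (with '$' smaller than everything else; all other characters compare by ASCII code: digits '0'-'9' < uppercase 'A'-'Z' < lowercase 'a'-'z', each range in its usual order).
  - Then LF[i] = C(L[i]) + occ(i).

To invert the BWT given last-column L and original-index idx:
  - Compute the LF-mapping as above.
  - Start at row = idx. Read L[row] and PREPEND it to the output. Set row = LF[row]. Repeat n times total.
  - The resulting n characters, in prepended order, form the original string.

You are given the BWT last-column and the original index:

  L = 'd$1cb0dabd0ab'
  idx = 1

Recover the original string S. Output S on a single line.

Answer: 0adbabbdc10d$

Derivation:
LF mapping: 10 0 3 9 6 1 11 4 7 12 2 5 8
Walk LF starting at row 1, prepending L[row]:
  step 1: row=1, L[1]='$', prepend. Next row=LF[1]=0
  step 2: row=0, L[0]='d', prepend. Next row=LF[0]=10
  step 3: row=10, L[10]='0', prepend. Next row=LF[10]=2
  step 4: row=2, L[2]='1', prepend. Next row=LF[2]=3
  step 5: row=3, L[3]='c', prepend. Next row=LF[3]=9
  step 6: row=9, L[9]='d', prepend. Next row=LF[9]=12
  step 7: row=12, L[12]='b', prepend. Next row=LF[12]=8
  step 8: row=8, L[8]='b', prepend. Next row=LF[8]=7
  step 9: row=7, L[7]='a', prepend. Next row=LF[7]=4
  step 10: row=4, L[4]='b', prepend. Next row=LF[4]=6
  step 11: row=6, L[6]='d', prepend. Next row=LF[6]=11
  step 12: row=11, L[11]='a', prepend. Next row=LF[11]=5
  step 13: row=5, L[5]='0', prepend. Next row=LF[5]=1
Reversed output: 0adbabbdc10d$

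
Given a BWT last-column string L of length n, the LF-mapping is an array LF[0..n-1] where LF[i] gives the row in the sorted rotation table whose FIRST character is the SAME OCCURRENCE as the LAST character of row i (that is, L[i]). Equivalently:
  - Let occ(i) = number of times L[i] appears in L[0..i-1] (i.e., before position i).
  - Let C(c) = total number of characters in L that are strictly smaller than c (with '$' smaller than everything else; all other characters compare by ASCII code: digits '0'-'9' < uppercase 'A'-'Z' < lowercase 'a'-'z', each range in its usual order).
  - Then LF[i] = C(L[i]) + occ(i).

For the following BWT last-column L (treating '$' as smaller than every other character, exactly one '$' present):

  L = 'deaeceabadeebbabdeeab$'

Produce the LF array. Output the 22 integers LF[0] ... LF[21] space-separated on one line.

Char counts: '$':1, 'a':5, 'b':5, 'c':1, 'd':3, 'e':7
C (first-col start): C('$')=0, C('a')=1, C('b')=6, C('c')=11, C('d')=12, C('e')=15
L[0]='d': occ=0, LF[0]=C('d')+0=12+0=12
L[1]='e': occ=0, LF[1]=C('e')+0=15+0=15
L[2]='a': occ=0, LF[2]=C('a')+0=1+0=1
L[3]='e': occ=1, LF[3]=C('e')+1=15+1=16
L[4]='c': occ=0, LF[4]=C('c')+0=11+0=11
L[5]='e': occ=2, LF[5]=C('e')+2=15+2=17
L[6]='a': occ=1, LF[6]=C('a')+1=1+1=2
L[7]='b': occ=0, LF[7]=C('b')+0=6+0=6
L[8]='a': occ=2, LF[8]=C('a')+2=1+2=3
L[9]='d': occ=1, LF[9]=C('d')+1=12+1=13
L[10]='e': occ=3, LF[10]=C('e')+3=15+3=18
L[11]='e': occ=4, LF[11]=C('e')+4=15+4=19
L[12]='b': occ=1, LF[12]=C('b')+1=6+1=7
L[13]='b': occ=2, LF[13]=C('b')+2=6+2=8
L[14]='a': occ=3, LF[14]=C('a')+3=1+3=4
L[15]='b': occ=3, LF[15]=C('b')+3=6+3=9
L[16]='d': occ=2, LF[16]=C('d')+2=12+2=14
L[17]='e': occ=5, LF[17]=C('e')+5=15+5=20
L[18]='e': occ=6, LF[18]=C('e')+6=15+6=21
L[19]='a': occ=4, LF[19]=C('a')+4=1+4=5
L[20]='b': occ=4, LF[20]=C('b')+4=6+4=10
L[21]='$': occ=0, LF[21]=C('$')+0=0+0=0

Answer: 12 15 1 16 11 17 2 6 3 13 18 19 7 8 4 9 14 20 21 5 10 0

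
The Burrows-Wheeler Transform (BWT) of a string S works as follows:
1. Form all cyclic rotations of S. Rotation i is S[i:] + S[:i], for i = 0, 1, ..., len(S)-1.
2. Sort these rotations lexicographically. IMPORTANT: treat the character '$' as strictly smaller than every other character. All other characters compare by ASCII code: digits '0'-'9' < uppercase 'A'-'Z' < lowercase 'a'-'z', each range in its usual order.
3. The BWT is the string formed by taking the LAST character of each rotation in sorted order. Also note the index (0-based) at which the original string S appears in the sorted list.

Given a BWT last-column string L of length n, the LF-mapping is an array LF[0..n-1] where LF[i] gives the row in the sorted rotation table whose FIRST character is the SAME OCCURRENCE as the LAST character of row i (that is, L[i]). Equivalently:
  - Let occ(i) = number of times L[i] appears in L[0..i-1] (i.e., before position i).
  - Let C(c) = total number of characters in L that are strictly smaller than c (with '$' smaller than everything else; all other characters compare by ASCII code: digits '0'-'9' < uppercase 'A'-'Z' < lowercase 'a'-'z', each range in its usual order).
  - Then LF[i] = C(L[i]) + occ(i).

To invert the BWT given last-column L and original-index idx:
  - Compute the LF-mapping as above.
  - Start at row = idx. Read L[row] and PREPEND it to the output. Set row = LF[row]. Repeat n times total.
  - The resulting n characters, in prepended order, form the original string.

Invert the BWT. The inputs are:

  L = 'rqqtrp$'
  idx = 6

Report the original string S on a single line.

Answer: tqqprr$

Derivation:
LF mapping: 4 2 3 6 5 1 0
Walk LF starting at row 6, prepending L[row]:
  step 1: row=6, L[6]='$', prepend. Next row=LF[6]=0
  step 2: row=0, L[0]='r', prepend. Next row=LF[0]=4
  step 3: row=4, L[4]='r', prepend. Next row=LF[4]=5
  step 4: row=5, L[5]='p', prepend. Next row=LF[5]=1
  step 5: row=1, L[1]='q', prepend. Next row=LF[1]=2
  step 6: row=2, L[2]='q', prepend. Next row=LF[2]=3
  step 7: row=3, L[3]='t', prepend. Next row=LF[3]=6
Reversed output: tqqprr$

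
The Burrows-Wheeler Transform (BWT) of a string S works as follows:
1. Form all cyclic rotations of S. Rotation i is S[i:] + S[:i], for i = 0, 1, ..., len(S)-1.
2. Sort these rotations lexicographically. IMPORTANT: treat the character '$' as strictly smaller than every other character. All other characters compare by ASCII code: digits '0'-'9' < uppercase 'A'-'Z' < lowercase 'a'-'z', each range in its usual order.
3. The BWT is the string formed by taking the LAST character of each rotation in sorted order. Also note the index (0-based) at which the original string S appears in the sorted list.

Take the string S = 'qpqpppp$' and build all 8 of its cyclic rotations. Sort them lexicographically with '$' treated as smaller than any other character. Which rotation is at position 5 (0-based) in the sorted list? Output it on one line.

Answer: pqpppp$q

Derivation:
All 8 rotations (rotation i = S[i:]+S[:i]):
  rot[0] = qpqpppp$
  rot[1] = pqpppp$q
  rot[2] = qpppp$qp
  rot[3] = pppp$qpq
  rot[4] = ppp$qpqp
  rot[5] = pp$qpqpp
  rot[6] = p$qpqppp
  rot[7] = $qpqpppp
Sorted (with $ < everything):
  sorted[0] = $qpqpppp
  sorted[1] = p$qpqppp
  sorted[2] = pp$qpqpp
  sorted[3] = ppp$qpqp
  sorted[4] = pppp$qpq
  sorted[5] = pqpppp$q
  sorted[6] = qpppp$qp
  sorted[7] = qpqpppp$
sorted[5] = pqpppp$q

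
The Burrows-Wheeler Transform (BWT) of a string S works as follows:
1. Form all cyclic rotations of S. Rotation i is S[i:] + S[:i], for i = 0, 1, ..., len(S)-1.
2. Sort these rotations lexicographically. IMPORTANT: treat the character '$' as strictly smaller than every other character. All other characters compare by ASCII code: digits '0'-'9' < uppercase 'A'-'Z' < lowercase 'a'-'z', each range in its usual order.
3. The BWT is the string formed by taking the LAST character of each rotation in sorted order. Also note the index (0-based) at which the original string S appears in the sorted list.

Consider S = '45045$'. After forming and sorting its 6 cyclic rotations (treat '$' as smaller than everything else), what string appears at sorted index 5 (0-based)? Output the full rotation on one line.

Answer: 5045$4

Derivation:
All 6 rotations (rotation i = S[i:]+S[:i]):
  rot[0] = 45045$
  rot[1] = 5045$4
  rot[2] = 045$45
  rot[3] = 45$450
  rot[4] = 5$4504
  rot[5] = $45045
Sorted (with $ < everything):
  sorted[0] = $45045
  sorted[1] = 045$45
  sorted[2] = 45$450
  sorted[3] = 45045$
  sorted[4] = 5$4504
  sorted[5] = 5045$4
sorted[5] = 5045$4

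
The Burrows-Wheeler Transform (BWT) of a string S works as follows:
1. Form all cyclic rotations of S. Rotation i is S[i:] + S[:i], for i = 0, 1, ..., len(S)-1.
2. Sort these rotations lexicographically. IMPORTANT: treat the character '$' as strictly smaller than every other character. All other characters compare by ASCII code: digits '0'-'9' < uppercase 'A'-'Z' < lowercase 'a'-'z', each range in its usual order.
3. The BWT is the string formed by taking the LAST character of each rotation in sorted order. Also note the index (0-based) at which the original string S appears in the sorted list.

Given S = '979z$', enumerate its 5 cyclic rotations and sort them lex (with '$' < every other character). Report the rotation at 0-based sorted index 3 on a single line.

Answer: 9z$97

Derivation:
All 5 rotations (rotation i = S[i:]+S[:i]):
  rot[0] = 979z$
  rot[1] = 79z$9
  rot[2] = 9z$97
  rot[3] = z$979
  rot[4] = $979z
Sorted (with $ < everything):
  sorted[0] = $979z
  sorted[1] = 79z$9
  sorted[2] = 979z$
  sorted[3] = 9z$97
  sorted[4] = z$979
sorted[3] = 9z$97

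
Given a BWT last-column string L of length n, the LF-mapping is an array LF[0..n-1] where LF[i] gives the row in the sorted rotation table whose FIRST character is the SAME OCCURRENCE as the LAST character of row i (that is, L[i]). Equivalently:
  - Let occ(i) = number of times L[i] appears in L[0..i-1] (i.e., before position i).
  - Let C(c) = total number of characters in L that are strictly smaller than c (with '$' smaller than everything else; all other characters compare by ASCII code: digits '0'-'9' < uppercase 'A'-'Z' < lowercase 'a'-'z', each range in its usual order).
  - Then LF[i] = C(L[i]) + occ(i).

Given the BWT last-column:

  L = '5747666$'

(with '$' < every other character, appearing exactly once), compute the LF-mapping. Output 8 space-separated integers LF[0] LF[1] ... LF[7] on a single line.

Answer: 2 6 1 7 3 4 5 0

Derivation:
Char counts: '$':1, '4':1, '5':1, '6':3, '7':2
C (first-col start): C('$')=0, C('4')=1, C('5')=2, C('6')=3, C('7')=6
L[0]='5': occ=0, LF[0]=C('5')+0=2+0=2
L[1]='7': occ=0, LF[1]=C('7')+0=6+0=6
L[2]='4': occ=0, LF[2]=C('4')+0=1+0=1
L[3]='7': occ=1, LF[3]=C('7')+1=6+1=7
L[4]='6': occ=0, LF[4]=C('6')+0=3+0=3
L[5]='6': occ=1, LF[5]=C('6')+1=3+1=4
L[6]='6': occ=2, LF[6]=C('6')+2=3+2=5
L[7]='$': occ=0, LF[7]=C('$')+0=0+0=0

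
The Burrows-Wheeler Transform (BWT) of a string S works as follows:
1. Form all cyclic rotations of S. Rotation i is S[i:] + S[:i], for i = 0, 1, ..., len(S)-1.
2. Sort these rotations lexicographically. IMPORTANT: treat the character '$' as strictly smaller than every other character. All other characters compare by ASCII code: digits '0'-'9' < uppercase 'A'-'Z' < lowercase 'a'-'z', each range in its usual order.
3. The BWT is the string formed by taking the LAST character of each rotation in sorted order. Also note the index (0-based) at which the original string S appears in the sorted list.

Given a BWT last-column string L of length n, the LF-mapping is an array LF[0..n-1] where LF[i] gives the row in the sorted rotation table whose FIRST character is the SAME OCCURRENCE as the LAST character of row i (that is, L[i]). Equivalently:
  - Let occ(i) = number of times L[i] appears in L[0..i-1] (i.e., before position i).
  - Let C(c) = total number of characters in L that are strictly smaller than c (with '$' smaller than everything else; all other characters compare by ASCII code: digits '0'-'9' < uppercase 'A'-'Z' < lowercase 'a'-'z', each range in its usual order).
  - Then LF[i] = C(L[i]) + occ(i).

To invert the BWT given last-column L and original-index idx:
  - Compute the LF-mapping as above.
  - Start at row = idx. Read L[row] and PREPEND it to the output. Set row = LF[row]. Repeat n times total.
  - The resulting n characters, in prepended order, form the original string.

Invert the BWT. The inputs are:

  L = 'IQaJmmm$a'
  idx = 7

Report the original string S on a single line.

LF mapping: 1 3 4 2 6 7 8 0 5
Walk LF starting at row 7, prepending L[row]:
  step 1: row=7, L[7]='$', prepend. Next row=LF[7]=0
  step 2: row=0, L[0]='I', prepend. Next row=LF[0]=1
  step 3: row=1, L[1]='Q', prepend. Next row=LF[1]=3
  step 4: row=3, L[3]='J', prepend. Next row=LF[3]=2
  step 5: row=2, L[2]='a', prepend. Next row=LF[2]=4
  step 6: row=4, L[4]='m', prepend. Next row=LF[4]=6
  step 7: row=6, L[6]='m', prepend. Next row=LF[6]=8
  step 8: row=8, L[8]='a', prepend. Next row=LF[8]=5
  step 9: row=5, L[5]='m', prepend. Next row=LF[5]=7
Reversed output: mammaJQI$

Answer: mammaJQI$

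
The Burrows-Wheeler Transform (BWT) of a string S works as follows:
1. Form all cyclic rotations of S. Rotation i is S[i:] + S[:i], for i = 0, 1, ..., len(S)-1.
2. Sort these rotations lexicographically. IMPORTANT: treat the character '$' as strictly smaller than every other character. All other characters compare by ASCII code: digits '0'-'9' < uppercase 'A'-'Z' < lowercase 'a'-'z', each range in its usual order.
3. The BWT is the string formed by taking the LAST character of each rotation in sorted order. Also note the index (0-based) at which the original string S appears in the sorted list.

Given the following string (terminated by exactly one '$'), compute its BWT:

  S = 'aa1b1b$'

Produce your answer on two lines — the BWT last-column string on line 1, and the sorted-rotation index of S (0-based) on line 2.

All 7 rotations (rotation i = S[i:]+S[:i]):
  rot[0] = aa1b1b$
  rot[1] = a1b1b$a
  rot[2] = 1b1b$aa
  rot[3] = b1b$aa1
  rot[4] = 1b$aa1b
  rot[5] = b$aa1b1
  rot[6] = $aa1b1b
Sorted (with $ < everything):
  sorted[0] = $aa1b1b  (last char: 'b')
  sorted[1] = 1b$aa1b  (last char: 'b')
  sorted[2] = 1b1b$aa  (last char: 'a')
  sorted[3] = a1b1b$a  (last char: 'a')
  sorted[4] = aa1b1b$  (last char: '$')
  sorted[5] = b$aa1b1  (last char: '1')
  sorted[6] = b1b$aa1  (last char: '1')
Last column: bbaa$11
Original string S is at sorted index 4

Answer: bbaa$11
4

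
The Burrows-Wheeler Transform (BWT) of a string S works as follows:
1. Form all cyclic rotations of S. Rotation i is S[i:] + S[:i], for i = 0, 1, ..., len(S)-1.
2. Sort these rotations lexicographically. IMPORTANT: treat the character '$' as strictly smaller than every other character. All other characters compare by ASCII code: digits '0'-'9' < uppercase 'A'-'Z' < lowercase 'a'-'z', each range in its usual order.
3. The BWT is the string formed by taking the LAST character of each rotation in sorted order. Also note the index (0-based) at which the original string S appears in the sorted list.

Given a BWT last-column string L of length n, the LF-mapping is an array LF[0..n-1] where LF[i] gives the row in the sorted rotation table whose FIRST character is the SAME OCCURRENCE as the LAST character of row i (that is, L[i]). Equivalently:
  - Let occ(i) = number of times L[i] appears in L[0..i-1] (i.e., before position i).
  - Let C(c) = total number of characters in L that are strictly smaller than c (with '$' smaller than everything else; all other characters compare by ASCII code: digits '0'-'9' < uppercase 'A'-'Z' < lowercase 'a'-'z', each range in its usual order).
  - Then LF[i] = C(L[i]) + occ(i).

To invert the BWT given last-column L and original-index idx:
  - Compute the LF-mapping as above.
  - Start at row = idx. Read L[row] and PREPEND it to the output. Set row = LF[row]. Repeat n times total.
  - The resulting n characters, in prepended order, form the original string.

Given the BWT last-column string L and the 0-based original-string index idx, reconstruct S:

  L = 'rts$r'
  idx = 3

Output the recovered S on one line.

LF mapping: 1 4 3 0 2
Walk LF starting at row 3, prepending L[row]:
  step 1: row=3, L[3]='$', prepend. Next row=LF[3]=0
  step 2: row=0, L[0]='r', prepend. Next row=LF[0]=1
  step 3: row=1, L[1]='t', prepend. Next row=LF[1]=4
  step 4: row=4, L[4]='r', prepend. Next row=LF[4]=2
  step 5: row=2, L[2]='s', prepend. Next row=LF[2]=3
Reversed output: srtr$

Answer: srtr$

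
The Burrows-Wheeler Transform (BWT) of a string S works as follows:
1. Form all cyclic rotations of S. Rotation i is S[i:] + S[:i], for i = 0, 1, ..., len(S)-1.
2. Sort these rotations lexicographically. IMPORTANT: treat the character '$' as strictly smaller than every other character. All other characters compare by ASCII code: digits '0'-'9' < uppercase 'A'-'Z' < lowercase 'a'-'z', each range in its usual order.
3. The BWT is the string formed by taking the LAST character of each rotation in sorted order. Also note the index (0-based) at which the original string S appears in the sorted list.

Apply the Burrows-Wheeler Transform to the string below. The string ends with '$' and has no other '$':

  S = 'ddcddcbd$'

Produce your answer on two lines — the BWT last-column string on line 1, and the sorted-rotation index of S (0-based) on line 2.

All 9 rotations (rotation i = S[i:]+S[:i]):
  rot[0] = ddcddcbd$
  rot[1] = dcddcbd$d
  rot[2] = cddcbd$dd
  rot[3] = ddcbd$ddc
  rot[4] = dcbd$ddcd
  rot[5] = cbd$ddcdd
  rot[6] = bd$ddcddc
  rot[7] = d$ddcddcb
  rot[8] = $ddcddcbd
Sorted (with $ < everything):
  sorted[0] = $ddcddcbd  (last char: 'd')
  sorted[1] = bd$ddcddc  (last char: 'c')
  sorted[2] = cbd$ddcdd  (last char: 'd')
  sorted[3] = cddcbd$dd  (last char: 'd')
  sorted[4] = d$ddcddcb  (last char: 'b')
  sorted[5] = dcbd$ddcd  (last char: 'd')
  sorted[6] = dcddcbd$d  (last char: 'd')
  sorted[7] = ddcbd$ddc  (last char: 'c')
  sorted[8] = ddcddcbd$  (last char: '$')
Last column: dcddbddc$
Original string S is at sorted index 8

Answer: dcddbddc$
8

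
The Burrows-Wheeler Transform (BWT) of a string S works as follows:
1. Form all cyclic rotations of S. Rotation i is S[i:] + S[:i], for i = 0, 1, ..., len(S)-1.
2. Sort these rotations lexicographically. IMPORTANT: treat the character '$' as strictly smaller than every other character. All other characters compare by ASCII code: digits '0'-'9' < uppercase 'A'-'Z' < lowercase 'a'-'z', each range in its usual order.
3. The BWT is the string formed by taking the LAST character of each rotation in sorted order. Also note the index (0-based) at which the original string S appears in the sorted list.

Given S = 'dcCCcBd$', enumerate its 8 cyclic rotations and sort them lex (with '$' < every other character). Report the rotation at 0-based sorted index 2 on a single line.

Answer: CCcBd$dc

Derivation:
All 8 rotations (rotation i = S[i:]+S[:i]):
  rot[0] = dcCCcBd$
  rot[1] = cCCcBd$d
  rot[2] = CCcBd$dc
  rot[3] = CcBd$dcC
  rot[4] = cBd$dcCC
  rot[5] = Bd$dcCCc
  rot[6] = d$dcCCcB
  rot[7] = $dcCCcBd
Sorted (with $ < everything):
  sorted[0] = $dcCCcBd
  sorted[1] = Bd$dcCCc
  sorted[2] = CCcBd$dc
  sorted[3] = CcBd$dcC
  sorted[4] = cBd$dcCC
  sorted[5] = cCCcBd$d
  sorted[6] = d$dcCCcB
  sorted[7] = dcCCcBd$
sorted[2] = CCcBd$dc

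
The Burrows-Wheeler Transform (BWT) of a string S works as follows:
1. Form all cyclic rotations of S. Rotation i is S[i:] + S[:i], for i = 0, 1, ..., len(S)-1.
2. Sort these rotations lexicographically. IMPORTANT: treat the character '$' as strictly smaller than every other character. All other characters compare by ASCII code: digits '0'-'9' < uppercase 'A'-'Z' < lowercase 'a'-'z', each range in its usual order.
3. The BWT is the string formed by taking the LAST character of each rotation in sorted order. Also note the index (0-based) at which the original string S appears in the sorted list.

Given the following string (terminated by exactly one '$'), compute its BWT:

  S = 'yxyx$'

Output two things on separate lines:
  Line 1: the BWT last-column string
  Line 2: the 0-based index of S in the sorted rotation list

Answer: xyyx$
4

Derivation:
All 5 rotations (rotation i = S[i:]+S[:i]):
  rot[0] = yxyx$
  rot[1] = xyx$y
  rot[2] = yx$yx
  rot[3] = x$yxy
  rot[4] = $yxyx
Sorted (with $ < everything):
  sorted[0] = $yxyx  (last char: 'x')
  sorted[1] = x$yxy  (last char: 'y')
  sorted[2] = xyx$y  (last char: 'y')
  sorted[3] = yx$yx  (last char: 'x')
  sorted[4] = yxyx$  (last char: '$')
Last column: xyyx$
Original string S is at sorted index 4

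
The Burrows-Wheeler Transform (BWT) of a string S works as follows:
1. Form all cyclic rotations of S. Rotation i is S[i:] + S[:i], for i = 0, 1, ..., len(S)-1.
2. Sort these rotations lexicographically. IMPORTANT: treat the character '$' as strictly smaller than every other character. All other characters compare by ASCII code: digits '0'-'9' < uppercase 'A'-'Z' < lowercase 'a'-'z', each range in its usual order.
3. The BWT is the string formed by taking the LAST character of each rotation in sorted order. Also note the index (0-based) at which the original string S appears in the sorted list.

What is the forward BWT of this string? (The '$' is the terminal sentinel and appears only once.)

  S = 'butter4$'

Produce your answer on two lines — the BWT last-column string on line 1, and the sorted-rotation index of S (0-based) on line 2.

Answer: 4r$tetub
2

Derivation:
All 8 rotations (rotation i = S[i:]+S[:i]):
  rot[0] = butter4$
  rot[1] = utter4$b
  rot[2] = tter4$bu
  rot[3] = ter4$but
  rot[4] = er4$butt
  rot[5] = r4$butte
  rot[6] = 4$butter
  rot[7] = $butter4
Sorted (with $ < everything):
  sorted[0] = $butter4  (last char: '4')
  sorted[1] = 4$butter  (last char: 'r')
  sorted[2] = butter4$  (last char: '$')
  sorted[3] = er4$butt  (last char: 't')
  sorted[4] = r4$butte  (last char: 'e')
  sorted[5] = ter4$but  (last char: 't')
  sorted[6] = tter4$bu  (last char: 'u')
  sorted[7] = utter4$b  (last char: 'b')
Last column: 4r$tetub
Original string S is at sorted index 2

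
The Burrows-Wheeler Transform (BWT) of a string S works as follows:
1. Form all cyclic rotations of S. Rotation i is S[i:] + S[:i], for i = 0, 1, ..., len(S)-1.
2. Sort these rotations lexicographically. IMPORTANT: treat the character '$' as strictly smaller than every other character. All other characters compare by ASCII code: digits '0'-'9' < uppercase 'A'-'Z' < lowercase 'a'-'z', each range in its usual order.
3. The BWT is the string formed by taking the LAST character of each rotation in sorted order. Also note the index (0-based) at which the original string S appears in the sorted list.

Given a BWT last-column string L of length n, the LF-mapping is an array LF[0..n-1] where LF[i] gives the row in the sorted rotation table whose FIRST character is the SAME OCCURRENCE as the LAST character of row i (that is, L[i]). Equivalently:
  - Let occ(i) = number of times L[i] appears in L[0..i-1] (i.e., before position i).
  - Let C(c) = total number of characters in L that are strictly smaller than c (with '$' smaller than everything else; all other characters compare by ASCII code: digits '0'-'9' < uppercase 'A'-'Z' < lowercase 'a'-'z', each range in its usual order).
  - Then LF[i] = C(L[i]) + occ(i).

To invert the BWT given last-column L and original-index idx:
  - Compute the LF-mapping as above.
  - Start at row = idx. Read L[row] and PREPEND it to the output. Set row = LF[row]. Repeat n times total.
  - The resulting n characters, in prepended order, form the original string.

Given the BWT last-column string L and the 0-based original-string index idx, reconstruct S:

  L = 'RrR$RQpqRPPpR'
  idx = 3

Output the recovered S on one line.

LF mapping: 4 12 5 0 6 3 9 11 7 1 2 10 8
Walk LF starting at row 3, prepending L[row]:
  step 1: row=3, L[3]='$', prepend. Next row=LF[3]=0
  step 2: row=0, L[0]='R', prepend. Next row=LF[0]=4
  step 3: row=4, L[4]='R', prepend. Next row=LF[4]=6
  step 4: row=6, L[6]='p', prepend. Next row=LF[6]=9
  step 5: row=9, L[9]='P', prepend. Next row=LF[9]=1
  step 6: row=1, L[1]='r', prepend. Next row=LF[1]=12
  step 7: row=12, L[12]='R', prepend. Next row=LF[12]=8
  step 8: row=8, L[8]='R', prepend. Next row=LF[8]=7
  step 9: row=7, L[7]='q', prepend. Next row=LF[7]=11
  step 10: row=11, L[11]='p', prepend. Next row=LF[11]=10
  step 11: row=10, L[10]='P', prepend. Next row=LF[10]=2
  step 12: row=2, L[2]='R', prepend. Next row=LF[2]=5
  step 13: row=5, L[5]='Q', prepend. Next row=LF[5]=3
Reversed output: QRPpqRRrPpRR$

Answer: QRPpqRRrPpRR$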